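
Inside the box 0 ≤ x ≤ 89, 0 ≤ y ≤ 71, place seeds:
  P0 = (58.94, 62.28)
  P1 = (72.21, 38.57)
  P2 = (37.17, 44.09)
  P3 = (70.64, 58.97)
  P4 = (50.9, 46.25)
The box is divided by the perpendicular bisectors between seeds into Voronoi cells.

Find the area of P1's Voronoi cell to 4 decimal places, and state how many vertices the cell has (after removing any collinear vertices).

1. box [0,89]×[0,71]: [(0, 0) (89, 0) (89, 71) (0, 71)]
2. ⊥bis P1·P0 via (65.575,50.425): [(0, 13.724) (0, 0) (89, 0) (89, 63.5355)]  |A|=3438.0482
3. ⊥bis P1·P2 via (54.69,41.33): [(55.2088, 44.6233) (48.1791, 0) (89, 0) (89, 63.5355)]  |A|=1984.2507
4. ⊥bis P1·P3 via (71.425,48.77): [(61.2138, 47.9841) (55.2088, 44.6233) (48.1791, 0) (89, 0) (89, 50.1226)]  |A|=1797.904
5. ⊥bis P1·P4 via (61.555,42.41): [(63.6309, 48.1702) (49.6611, 9.4076) (48.1791, 0) (89, 0) (89, 50.1226)]  |A|=1655.9439
6. canonical 5-gon: [(63.6309, 48.1702) (49.6611, 9.4076) (48.1791, 0) (89, 0) (89, 50.1226)]
7. shoelace: 1655.9439

Area of P1's cell: 1655.9439 (5 vertices)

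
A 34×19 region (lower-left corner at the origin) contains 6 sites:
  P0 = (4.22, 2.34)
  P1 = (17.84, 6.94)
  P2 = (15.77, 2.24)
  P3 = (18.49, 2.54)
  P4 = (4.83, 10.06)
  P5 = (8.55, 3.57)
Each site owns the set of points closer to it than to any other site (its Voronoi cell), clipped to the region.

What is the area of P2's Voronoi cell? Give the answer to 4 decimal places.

Area of P2's cell: 27.2016

1. box [0,34]×[0,19]: [(0, 0) (34, 0) (34, 19) (0, 19)]
2. ⊥bis P2·P0 via (9.995,2.29): [(9.9752, 0) (34, 0) (34, 19) (10.1397, 19)]  |A|=454.9089
3. ⊥bis P2·P1 via (16.805,4.59): [(10.0407, 7.5692) (9.9752, 0) (27.2267, 0)]  |A|=65.29
4. ⊥bis P2·P3 via (17.13,2.39): [(16.8916, 4.5519) (10.0407, 7.5692) (9.9752, 0) (17.3936, 0)]  |A|=42.9104
5. ⊥bis P2·P4 via (10.3,6.15): [(16.8916, 4.5519) (11.0095, 7.1425) (10.0251, 5.7654) (9.9752, 0) (17.3936, 0)]  |A|=42.0334
6. ⊥bis P2·P5 via (12.16,2.905): [(16.8916, 4.5519) (12.7957, 6.3558) (11.6249, 0) (17.3936, 0)]  |A|=27.2016
7. canonical 4-gon: [(16.8916, 4.5519) (12.7957, 6.3558) (11.6249, 0) (17.3936, 0)]
8. shoelace: 27.2016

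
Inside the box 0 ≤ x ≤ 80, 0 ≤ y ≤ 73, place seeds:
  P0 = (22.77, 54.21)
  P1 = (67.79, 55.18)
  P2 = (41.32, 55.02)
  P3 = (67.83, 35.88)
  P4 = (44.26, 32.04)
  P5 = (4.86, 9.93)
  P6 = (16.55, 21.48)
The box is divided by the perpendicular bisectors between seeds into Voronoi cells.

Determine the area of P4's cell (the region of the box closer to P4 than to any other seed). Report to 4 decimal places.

Area of P4's cell: 1087.7044

1. box [0,80]×[0,73]: [(0, 0) (80, 0) (80, 73) (0, 73)]
2. ⊥bis P4·P0 via (33.515,43.125): [(0, 10.638) (0, 0) (80, 0) (80, 73) (64.3353, 73)]  |A|=3833.9595
3. ⊥bis P4·P1 via (56.025,43.61): [(45.2835, 54.5325) (0, 10.638) (0, 0) (80, 0) (80, 19.2309)]  |A|=2755.979
4. ⊥bis P4·P2 via (42.79,43.53): [(54.6158, 45.043) (32.586, 42.2245) (0, 10.638) (0, 0) (80, 0) (80, 19.2309)]  |A|=2638.3014
5. ⊥bis P4·P3 via (56.045,33.96): [(54.2471, 44.9958) (32.586, 42.2245) (0, 10.638) (0, 0) (61.5777, 0)]  |A|=1970.855
6. ⊥bis P4·P5 via (24.56,20.985): [(54.2471, 44.9958) (32.586, 42.2245) (19.6679, 29.7027) (36.3361, 0) (61.5777, 0)]  |A|=1326.6022
7. ⊥bis P4·P6 via (30.405,26.76): [(54.2471, 44.9958) (32.586, 42.2245) (26.6897, 36.5091) (40.603, 0) (61.5777, 0)]  |A|=1087.7044
8. canonical 5-gon: [(54.2471, 44.9958) (32.586, 42.2245) (26.6897, 36.5091) (40.603, 0) (61.5777, 0)]
9. shoelace: 1087.7044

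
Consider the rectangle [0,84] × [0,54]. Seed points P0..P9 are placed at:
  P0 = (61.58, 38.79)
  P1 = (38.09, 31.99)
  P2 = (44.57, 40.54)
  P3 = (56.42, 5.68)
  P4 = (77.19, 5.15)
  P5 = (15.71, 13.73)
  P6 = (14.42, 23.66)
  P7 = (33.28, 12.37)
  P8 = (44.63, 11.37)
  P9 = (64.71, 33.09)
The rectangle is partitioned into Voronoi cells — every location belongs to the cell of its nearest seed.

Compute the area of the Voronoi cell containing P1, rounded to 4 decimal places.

1. box [0,84]×[0,54]: [(0, 0) (84, 0) (84, 54) (0, 54)]
2. ⊥bis P1·P0 via (49.835,35.39): [(0, 0) (60.0799, 0) (44.4477, 54) (0, 54)]  |A|=2822.244
3. ⊥bis P1·P2 via (41.33,36.265): [(0, 0) (60.0799, 0) (51.901, 28.2533) (17.9297, 54) (0, 54)]  |A|=2480.8684
4. ⊥bis P1·P3 via (47.255,18.835): [(0, 0) (20.2201, 0) (53.3901, 23.1093) (51.901, 28.2533) (17.9297, 54) (0, 54)]  |A|=2020.3038
5. ⊥bis P1·P4 via (57.64,18.57): [(0, 0) (20.2201, 0) (53.3901, 23.1093) (51.901, 28.2533) (17.9297, 54) (0, 54)]  |A|=2020.3038
6. ⊥bis P1·P5 via (26.9,22.86): [(36.3709, 11.2521) (53.3901, 23.1093) (51.901, 28.2533) (17.9297, 54) (1.4927, 54)]  |A|=892.6248
7. ⊥bis P1·P6 via (26.255,27.825): [(28.8384, 20.4843) (36.3709, 11.2521) (53.3901, 23.1093) (51.901, 28.2533) (17.9297, 54) (17.0434, 54)]  |A|=632.027
8. ⊥bis P1·P7 via (35.685,22.18): [(27.5388, 24.1771) (47.7949, 19.2112) (53.3901, 23.1093) (51.901, 28.2533) (17.9297, 54) (17.0434, 54)]  |A|=515.1428
9. ⊥bis P1·P8 via (41.36,21.68): [(27.5388, 24.1771) (39.775, 21.1773) (52.7574, 25.2949) (51.901, 28.2533) (17.9297, 54) (17.0434, 54)]  |A|=478.5214
10. ⊥bis P1·P9 via (51.4,32.54): [(27.5388, 24.1771) (39.775, 21.1773) (51.7131, 24.9637) (51.5667, 28.5067) (17.9297, 54) (17.0434, 54)]  |A|=476.2611
11. canonical 6-gon: [(27.5388, 24.1771) (39.775, 21.1773) (51.7131, 24.9637) (51.5667, 28.5067) (17.9297, 54) (17.0434, 54)]
12. shoelace: 476.2611

Area of P1's cell: 476.2611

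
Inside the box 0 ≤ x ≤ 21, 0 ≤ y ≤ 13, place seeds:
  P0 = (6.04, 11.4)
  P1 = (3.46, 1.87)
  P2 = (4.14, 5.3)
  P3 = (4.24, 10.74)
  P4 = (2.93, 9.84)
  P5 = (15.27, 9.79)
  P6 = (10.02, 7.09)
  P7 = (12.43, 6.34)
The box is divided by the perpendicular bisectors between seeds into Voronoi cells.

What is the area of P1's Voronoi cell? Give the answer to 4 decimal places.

1. box [0,21]×[0,13]: [(0, 0) (21, 0) (21, 13) (0, 13)]
2. ⊥bis P1·P0 via (4.75,6.635): [(0, 7.9209) (0, 0) (21, 0) (21, 2.2357)]  |A|=106.6451
3. ⊥bis P1·P2 via (3.8,3.585): [(0, 4.3384) (0, 0) (21, 0) (21, 0.1751)]  |A|=47.3911
4. ⊥bis P1·P3 via (3.85,6.305): [(0, 4.3384) (0, 0) (21, 0) (21, 0.1751)]  |A|=47.3911
5. ⊥bis P1·P4 via (3.195,5.855): [(0, 4.3384) (0, 0) (21, 0) (21, 0.1751)]  |A|=47.3911
6. ⊥bis P1·P5 via (9.365,5.83): [(11.9547, 1.9683) (0, 4.3384) (0, 0) (13.2747, 0)]  |A|=38.9963
7. ⊥bis P1·P6 via (6.74,4.48): [(8.1362, 2.7253) (0, 4.3384) (0, 0) (10.3049, 0)]  |A|=31.6911
8. ⊥bis P1·P7 via (7.945,4.105): [(9.4641, 1.0566) (8.1362, 2.7253) (0, 4.3384) (0, 0) (9.9906, 0)]  |A|=31.5251
9. canonical 5-gon: [(9.4641, 1.0566) (8.1362, 2.7253) (0, 4.3384) (0, 0) (9.9906, 0)]
10. shoelace: 31.5251

Area of P1's cell: 31.5251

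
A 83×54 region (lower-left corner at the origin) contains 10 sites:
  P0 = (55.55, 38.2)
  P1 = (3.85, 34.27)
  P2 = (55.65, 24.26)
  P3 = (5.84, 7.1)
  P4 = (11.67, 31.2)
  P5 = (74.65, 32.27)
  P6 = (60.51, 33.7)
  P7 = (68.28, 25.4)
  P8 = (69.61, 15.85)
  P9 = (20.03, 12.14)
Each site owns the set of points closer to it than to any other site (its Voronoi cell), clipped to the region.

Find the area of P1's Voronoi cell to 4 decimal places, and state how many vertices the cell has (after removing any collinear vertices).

Area of P1's cell: 319.5208 (4 vertices)

1. box [0,83]×[0,54]: [(0, 0) (83, 0) (83, 54) (0, 54)]
2. ⊥bis P1·P0 via (29.7,36.235): [(0, 0) (32.4544, 0) (28.3496, 54) (0, 54)]  |A|=1641.7082
3. ⊥bis P1·P2 via (29.75,29.265): [(0, 0) (24.0947, 0) (30.0944, 31.047) (28.3496, 54) (0, 54)]  |A|=1511.9365
4. ⊥bis P1·P3 via (4.845,20.685): [(0, 20.3301) (28.4257, 22.4121) (30.0944, 31.047) (28.3496, 54) (0, 54)]  |A|=952.98
5. ⊥bis P1·P4 via (7.76,32.735): [(0, 20.3301) (2.9756, 20.5481) (16.1083, 54) (0, 54)]  |A|=319.5208
6. ⊥bis P1·P5 via (39.25,33.27): [(0, 20.3301) (2.9756, 20.5481) (16.1083, 54) (0, 54)]  |A|=319.5208
7. ⊥bis P1·P6 via (32.18,33.985): [(0, 20.3301) (2.9756, 20.5481) (16.1083, 54) (0, 54)]  |A|=319.5208
8. ⊥bis P1·P7 via (36.065,29.835): [(0, 20.3301) (2.9756, 20.5481) (16.1083, 54) (0, 54)]  |A|=319.5208
9. ⊥bis P1·P8 via (36.73,25.06): [(0, 20.3301) (2.9756, 20.5481) (16.1083, 54) (0, 54)]  |A|=319.5208
10. ⊥bis P1·P9 via (11.94,23.205): [(0, 20.3301) (2.9756, 20.5481) (16.1083, 54) (0, 54)]  |A|=319.5208
11. canonical 4-gon: [(0, 20.3301) (2.9756, 20.5481) (16.1083, 54) (0, 54)]
12. shoelace: 319.5208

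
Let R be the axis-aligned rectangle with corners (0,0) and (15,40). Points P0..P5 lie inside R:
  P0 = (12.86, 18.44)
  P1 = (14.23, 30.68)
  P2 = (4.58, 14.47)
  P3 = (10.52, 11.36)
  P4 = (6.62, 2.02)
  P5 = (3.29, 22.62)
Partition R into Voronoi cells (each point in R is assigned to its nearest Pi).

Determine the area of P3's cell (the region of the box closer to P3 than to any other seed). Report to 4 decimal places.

1. box [0,15]×[0,40]: [(0, 0) (15, 0) (15, 40) (0, 40)]
2. ⊥bis P3·P0 via (11.69,14.9): [(0, 18.7636) (0, 0) (15, 0) (15, 13.806)]  |A|=244.2725
3. ⊥bis P3·P1 via (12.375,21.02): [(0, 18.7636) (0, 0) (15, 0) (15, 13.806)]  |A|=244.2725
4. ⊥bis P3·P2 via (7.55,12.915): [(9.0467, 15.7736) (0.7881, 0) (15, 0) (15, 13.806)]  |A|=153.1823
5. ⊥bis P3·P4 via (8.57,6.69): [(9.0467, 15.7736) (5.0585, 8.1563) (15, 4.0051) (15, 13.806)]  |A|=75.316
6. ⊥bis P3·P5 via (6.905,16.99): [(9.0467, 15.7736) (5.0585, 8.1563) (15, 4.0051) (15, 13.806)]  |A|=75.316
7. canonical 4-gon: [(9.0467, 15.7736) (5.0585, 8.1563) (15, 4.0051) (15, 13.806)]
8. shoelace: 75.316

Area of P3's cell: 75.3160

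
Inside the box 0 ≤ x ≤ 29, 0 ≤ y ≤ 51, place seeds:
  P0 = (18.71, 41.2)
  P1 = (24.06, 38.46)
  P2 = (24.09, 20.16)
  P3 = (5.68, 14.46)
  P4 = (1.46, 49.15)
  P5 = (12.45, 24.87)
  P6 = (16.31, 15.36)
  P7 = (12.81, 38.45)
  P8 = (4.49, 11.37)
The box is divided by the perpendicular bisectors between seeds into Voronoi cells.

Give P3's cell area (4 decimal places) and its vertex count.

1. box [0,29]×[0,51]: [(0, 0) (29, 0) (29, 51) (0, 51)]
2. ⊥bis P3·P0 via (12.195,27.83): [(0, 33.7724) (0, 0) (29, 0) (29, 19.6412)]  |A|=774.4974
3. ⊥bis P3·P1 via (14.87,26.46): [(14.6312, 26.6429) (0, 33.7724) (0, 0) (29, 0) (29, 15.6388)]  |A|=745.7426
4. ⊥bis P3·P2 via (14.885,17.31): [(11.5271, 28.1555) (0, 33.7724) (0, 0) (20.2444, 0)]  |A|=479.6445
5. ⊥bis P3·P4 via (3.57,31.805): [(11.5271, 28.1555) (3.9442, 31.8505) (0, 31.3707) (0, 0) (20.2444, 0)]  |A|=474.9081
6. ⊥bis P3·P5 via (9.065,19.665): [(15.4394, 15.5195) (0, 25.5603) (0, 0) (20.2444, 0)]  |A|=354.4092
7. ⊥bis P3·P6 via (10.995,14.91): [(10.6814, 18.6138) (0, 25.5603) (0, 0) (12.2574, 0)]  |A|=250.5881
8. ⊥bis P3·P7 via (9.245,26.455): [(10.6814, 18.6138) (0, 25.5603) (0, 0) (12.2574, 0)]  |A|=250.5881
9. ⊥bis P3·P8 via (5.085,12.915): [(11.3688, 10.495) (10.6814, 18.6138) (0, 25.5603) (0, 14.8733)]  |A|=101.7216
10. canonical 4-gon: [(11.3688, 10.495) (10.6814, 18.6138) (0, 25.5603) (0, 14.8733)]
11. shoelace: 101.7216

Area of P3's cell: 101.7216 (4 vertices)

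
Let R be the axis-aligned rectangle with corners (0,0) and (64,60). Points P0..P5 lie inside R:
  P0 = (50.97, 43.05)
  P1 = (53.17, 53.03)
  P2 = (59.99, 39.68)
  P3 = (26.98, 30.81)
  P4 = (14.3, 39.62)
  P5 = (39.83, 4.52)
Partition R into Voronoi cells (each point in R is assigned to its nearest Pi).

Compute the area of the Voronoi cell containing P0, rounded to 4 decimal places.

1. box [0,64]×[0,60]: [(0, 0) (64, 0) (64, 60) (0, 60)]
2. ⊥bis P0·P1 via (52.07,48.04): [(0, 59.5184) (0, 0) (64, 0) (64, 45.4101)]  |A|=3357.7119
3. ⊥bis P0·P2 via (55.48,41.365): [(57.5246, 46.8376) (0, 59.5184) (0, 0) (40.0254, 0)]  |A|=2649.2333
4. ⊥bis P0·P3 via (38.975,36.93): [(47.5464, 20.1303) (57.5246, 46.8376) (30.9287, 52.7004)]  |A|=384.402
5. ⊥bis P0·P4 via (32.635,41.335): [(31.7163, 51.1568) (47.5464, 20.1303) (57.5246, 46.8376) (31.5855, 52.5556)]  |A|=383.9522
6. ⊥bis P0·P5 via (45.4,23.785): [(31.7163, 51.1568) (45.7305, 23.6894) (48.5695, 22.8686) (57.5246, 46.8376) (31.5855, 52.5556)]  |A|=379.6453
7. canonical 5-gon: [(31.7163, 51.1568) (45.7305, 23.6894) (48.5695, 22.8686) (57.5246, 46.8376) (31.5855, 52.5556)]
8. shoelace: 379.6453

Area of P0's cell: 379.6453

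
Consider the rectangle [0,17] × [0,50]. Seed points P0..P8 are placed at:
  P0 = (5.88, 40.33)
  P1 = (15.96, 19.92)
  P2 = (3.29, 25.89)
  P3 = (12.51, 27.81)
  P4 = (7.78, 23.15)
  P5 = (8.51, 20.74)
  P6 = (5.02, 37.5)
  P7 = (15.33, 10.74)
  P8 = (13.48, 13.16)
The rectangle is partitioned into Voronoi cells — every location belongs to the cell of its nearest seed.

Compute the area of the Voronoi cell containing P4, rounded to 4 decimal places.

Area of P4's cell: 29.0112

1. box [0,17]×[0,50]: [(0, 0) (17, 0) (17, 50) (0, 50)]
2. ⊥bis P4·P0 via (6.83,31.74): [(0, 30.9846) (0, 0) (17, 0) (17, 32.8647)]  |A|=542.7198
3. ⊥bis P4·P1 via (11.87,21.535): [(16.3138, 32.7888) (0, 30.9846) (0, 0) (3.3666, 0)]  |A|=307.9309
4. ⊥bis P4·P2 via (5.535,24.52): [(16.3138, 32.7888) (10.1661, 32.109) (0, 15.4499) (0, 0) (3.3666, 0)]  |A|=228.9667
5. ⊥bis P4·P3 via (10.145,25.48): [(12.4885, 23.1013) (7.66, 28.0023) (0, 15.4499) (0, 0) (3.3666, 0)]  |A|=184.4339
6. ⊥bis P4·P5 via (8.145,21.945): [(12.3676, 23.224) (7.66, 28.0023) (3.0154, 20.3912)]  |A|=29.0112
7. ⊥bis P4·P6 via (6.4,30.325): [(12.3676, 23.224) (7.66, 28.0023) (3.0154, 20.3912)]  |A|=29.0112
8. ⊥bis P4·P7 via (11.555,16.945): [(12.3676, 23.224) (7.66, 28.0023) (3.0154, 20.3912)]  |A|=29.0112
9. ⊥bis P4·P8 via (10.63,18.155): [(12.3676, 23.224) (7.66, 28.0023) (3.0154, 20.3912)]  |A|=29.0112
10. canonical 3-gon: [(12.3676, 23.224) (7.66, 28.0023) (3.0154, 20.3912)]
11. shoelace: 29.0112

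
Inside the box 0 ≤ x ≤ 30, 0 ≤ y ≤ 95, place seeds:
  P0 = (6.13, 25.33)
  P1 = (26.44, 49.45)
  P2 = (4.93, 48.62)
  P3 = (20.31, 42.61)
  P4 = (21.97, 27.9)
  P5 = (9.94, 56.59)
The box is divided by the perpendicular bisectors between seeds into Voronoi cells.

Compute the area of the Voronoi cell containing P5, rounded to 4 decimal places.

1. box [0,30]×[0,95]: [(0, 0) (30, 0) (30, 95) (0, 95)]
2. ⊥bis P5·P0 via (8.035,40.96): [(0, 41.9393) (30, 38.2829) (30, 95) (0, 95)]  |A|=1646.667
3. ⊥bis P5·P1 via (18.19,53.02): [(0, 41.9393) (12.724, 40.3885) (30, 80.312) (30, 95) (0, 95)]  |A|=1283.6195
4. ⊥bis P5·P2 via (7.435,52.605): [(0, 57.2787) (15.7489, 47.3788) (30, 80.312) (30, 95) (0, 95)]  |A|=1116.0123
5. ⊥bis P5·P3 via (15.125,49.6): [(0, 57.2787) (13.7903, 48.61) (17.4594, 51.3316) (30, 80.312) (30, 95) (0, 95)]  |A|=1111.0885
6. ⊥bis P5·P4 via (15.955,42.245): [(0, 57.2787) (13.7903, 48.61) (17.4594, 51.3316) (30, 80.312) (30, 95) (0, 95)]  |A|=1111.0885
7. canonical 6-gon: [(0, 57.2787) (13.7903, 48.61) (17.4594, 51.3316) (30, 80.312) (30, 95) (0, 95)]
8. shoelace: 1111.0885

Area of P5's cell: 1111.0885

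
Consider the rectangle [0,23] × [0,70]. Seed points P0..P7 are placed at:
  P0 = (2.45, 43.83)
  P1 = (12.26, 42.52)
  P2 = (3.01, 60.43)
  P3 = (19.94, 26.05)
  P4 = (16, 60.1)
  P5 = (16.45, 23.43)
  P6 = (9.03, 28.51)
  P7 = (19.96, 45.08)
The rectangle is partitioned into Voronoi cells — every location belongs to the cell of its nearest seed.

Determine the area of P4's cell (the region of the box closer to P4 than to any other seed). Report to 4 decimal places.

Area of P4's cell: 236.7498

1. box [0,23]×[0,70]: [(0, 0) (23, 0) (23, 70) (0, 70)]
2. ⊥bis P4·P0 via (9.225,51.965): [(0, 59.6478) (23, 40.4929) (23, 70) (0, 70)]  |A|=458.3824
3. ⊥bis P4·P1 via (14.13,51.31): [(0, 59.6478) (8.5985, 52.4868) (23, 49.423) (23, 70) (0, 70)]  |A|=394.0789
4. ⊥bis P4·P2 via (9.505,60.265): [(9.3036, 52.3368) (23, 49.423) (23, 70) (9.7523, 70)]  |A|=257.9141
5. ⊥bis P4·P3 via (17.97,43.075): [(9.3036, 52.3368) (23, 49.423) (23, 70) (9.7523, 70)]  |A|=257.9141
6. ⊥bis P4·P5 via (16.225,41.765): [(9.3036, 52.3368) (23, 49.423) (23, 70) (9.7523, 70)]  |A|=257.9141
7. ⊥bis P4·P6 via (12.515,44.305): [(9.3036, 52.3368) (23, 49.423) (23, 70) (9.7523, 70)]  |A|=257.9141
8. ⊥bis P4·P7 via (17.98,52.59): [(9.3036, 52.3368) (13.5738, 51.4283) (23, 53.9135) (23, 70) (9.7523, 70)]  |A|=236.7498
9. canonical 5-gon: [(9.3036, 52.3368) (13.5738, 51.4283) (23, 53.9135) (23, 70) (9.7523, 70)]
10. shoelace: 236.7498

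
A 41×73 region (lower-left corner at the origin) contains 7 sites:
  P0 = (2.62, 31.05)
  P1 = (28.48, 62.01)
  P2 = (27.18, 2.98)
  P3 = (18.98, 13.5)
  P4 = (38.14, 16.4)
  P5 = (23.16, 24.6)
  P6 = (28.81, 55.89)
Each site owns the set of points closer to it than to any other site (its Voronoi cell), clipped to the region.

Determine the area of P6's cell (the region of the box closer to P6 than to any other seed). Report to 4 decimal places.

Area of P6's cell: 580.7306

1. box [0,41]×[0,73]: [(0, 0) (41, 0) (41, 73) (0, 73)]
2. ⊥bis P6·P0 via (15.715,43.47): [(0, 60.0391) (41, 16.8108) (41, 73) (0, 73)]  |A|=1417.5772
3. ⊥bis P6·P1 via (28.645,58.95): [(2.3764, 57.5336) (41, 16.8108) (41, 59.6162)]  |A|=826.6497
4. ⊥bis P6·P2 via (27.995,29.435): [(2.3764, 57.5336) (29.0576, 29.4023) (41, 29.0344) (41, 59.6162)]  |A|=753.6604
5. ⊥bis P6·P3 via (23.895,34.695): [(2.3764, 57.5336) (24.0779, 34.6526) (41, 30.7284) (41, 59.6162)]  |A|=708.8919
6. ⊥bis P6·P4 via (33.475,36.145): [(2.3764, 57.5336) (24.0779, 34.6526) (25.6324, 34.2921) (41, 37.9229) (41, 59.6162)]  |A|=653.6116
7. ⊥bis P6·P5 via (25.985,40.245): [(2.3764, 57.5336) (17.2835, 41.8162) (40.0665, 37.7023) (41, 37.9229) (41, 59.6162)]  |A|=580.7306
8. canonical 5-gon: [(2.3764, 57.5336) (17.2835, 41.8162) (40.0665, 37.7023) (41, 37.9229) (41, 59.6162)]
9. shoelace: 580.7306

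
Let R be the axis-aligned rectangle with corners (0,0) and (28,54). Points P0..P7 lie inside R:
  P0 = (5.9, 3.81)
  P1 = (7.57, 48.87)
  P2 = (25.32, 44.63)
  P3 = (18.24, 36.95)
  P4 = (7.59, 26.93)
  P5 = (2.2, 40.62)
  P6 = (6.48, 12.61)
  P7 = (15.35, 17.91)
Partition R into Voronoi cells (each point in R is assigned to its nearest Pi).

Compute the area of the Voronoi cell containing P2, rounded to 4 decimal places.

Area of P2's cell: 151.1835

1. box [0,28]×[0,54]: [(0, 0) (28, 0) (28, 54) (0, 54)]
2. ⊥bis P2·P0 via (15.61,24.22): [(0, 31.6464) (28, 18.3255) (28, 54) (0, 54)]  |A|=812.3933
3. ⊥bis P2·P1 via (16.445,46.75): [(11.5272, 26.1624) (28, 18.3255) (28, 54) (18.1768, 54)]  |A|=430.5568
4. ⊥bis P2·P3 via (21.78,40.79): [(16.2411, 45.8962) (28, 35.0559) (28, 54) (18.1768, 54)]  |A|=151.1835
5. ⊥bis P2·P4 via (16.455,35.78): [(16.2411, 45.8962) (28, 35.0559) (28, 54) (18.1768, 54)]  |A|=151.1835
6. ⊥bis P2·P5 via (13.76,42.625): [(16.2411, 45.8962) (28, 35.0559) (28, 54) (18.1768, 54)]  |A|=151.1835
7. ⊥bis P2·P6 via (15.9,28.62): [(16.2411, 45.8962) (28, 35.0559) (28, 54) (18.1768, 54)]  |A|=151.1835
8. ⊥bis P2·P7 via (20.335,31.27): [(16.2411, 45.8962) (28, 35.0559) (28, 54) (18.1768, 54)]  |A|=151.1835
9. canonical 4-gon: [(16.2411, 45.8962) (28, 35.0559) (28, 54) (18.1768, 54)]
10. shoelace: 151.1835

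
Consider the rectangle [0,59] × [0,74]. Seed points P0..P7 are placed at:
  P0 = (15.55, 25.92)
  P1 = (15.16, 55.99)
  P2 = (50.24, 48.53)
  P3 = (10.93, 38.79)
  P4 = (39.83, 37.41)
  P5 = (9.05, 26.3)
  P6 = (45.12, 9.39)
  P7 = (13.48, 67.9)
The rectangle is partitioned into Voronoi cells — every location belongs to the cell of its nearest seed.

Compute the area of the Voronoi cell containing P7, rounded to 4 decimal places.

Area of P7's cell: 431.5280

1. box [0,59]×[0,74]: [(0, 0) (59, 0) (59, 74) (0, 74)]
2. ⊥bis P7·P0 via (14.515,46.91): [(0, 46.1943) (59, 49.1035) (59, 74) (0, 74)]  |A|=1554.715
3. ⊥bis P7·P1 via (14.32,61.945): [(0, 59.9251) (59, 68.2475) (59, 74) (0, 74)]  |A|=584.9107
4. ⊥bis P7·P2 via (31.86,58.215): [(0, 59.9251) (35.3917, 64.9173) (40.1776, 74) (0, 74)]  |A|=431.528
5. ⊥bis P7·P3 via (12.205,53.345): [(0, 59.9251) (35.3917, 64.9173) (40.1776, 74) (0, 74)]  |A|=431.528
6. ⊥bis P7·P4 via (26.655,52.655): [(0, 59.9251) (35.3917, 64.9173) (40.1776, 74) (0, 74)]  |A|=431.528
7. ⊥bis P7·P5 via (11.265,47.1): [(0, 59.9251) (35.3917, 64.9173) (40.1776, 74) (0, 74)]  |A|=431.528
8. ⊥bis P7·P6 via (29.3,38.645): [(0, 59.9251) (35.3917, 64.9173) (40.1776, 74) (0, 74)]  |A|=431.528
9. canonical 4-gon: [(0, 59.9251) (35.3917, 64.9173) (40.1776, 74) (0, 74)]
10. shoelace: 431.528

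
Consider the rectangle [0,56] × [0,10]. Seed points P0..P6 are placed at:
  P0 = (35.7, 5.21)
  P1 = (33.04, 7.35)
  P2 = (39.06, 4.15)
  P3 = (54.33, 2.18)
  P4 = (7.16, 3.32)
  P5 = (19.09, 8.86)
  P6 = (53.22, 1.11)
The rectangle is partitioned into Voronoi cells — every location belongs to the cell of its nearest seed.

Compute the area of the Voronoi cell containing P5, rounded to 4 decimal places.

Area of P5's cell: 120.9773

1. box [0,56]×[0,10]: [(0, 0) (56, 0) (56, 10) (0, 10)]
2. ⊥bis P5·P0 via (27.395,7.035): [(0, 0) (25.8491, 0) (28.0466, 10) (0, 10)]  |A|=269.4781
3. ⊥bis P5·P1 via (26.065,8.105): [(0, 0) (25.1877, 0) (26.2701, 10) (0, 10)]  |A|=257.289
4. ⊥bis P5·P2 via (29.075,6.505): [(0, 0) (25.1877, 0) (26.2701, 10) (0, 10)]  |A|=257.289
5. ⊥bis P5·P3 via (36.71,5.52): [(0, 0) (25.1877, 0) (26.2701, 10) (0, 10)]  |A|=257.289
6. ⊥bis P5·P4 via (13.125,6.09): [(15.953, 0) (25.1877, 0) (26.2701, 10) (11.3093, 10)]  |A|=120.9773
7. ⊥bis P5·P6 via (36.155,4.985): [(15.953, 0) (25.1877, 0) (26.2701, 10) (11.3093, 10)]  |A|=120.9773
8. canonical 4-gon: [(15.953, 0) (25.1877, 0) (26.2701, 10) (11.3093, 10)]
9. shoelace: 120.9773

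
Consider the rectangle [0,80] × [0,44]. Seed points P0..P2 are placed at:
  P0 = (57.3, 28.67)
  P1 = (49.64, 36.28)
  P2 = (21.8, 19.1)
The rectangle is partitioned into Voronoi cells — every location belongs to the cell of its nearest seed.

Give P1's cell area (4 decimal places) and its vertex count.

Area of P1's cell: 478.6229 (3 vertices)

1. box [0,80]×[0,44]: [(0, 0) (80, 0) (80, 44) (0, 44)]
2. ⊥bis P1·P0 via (53.47,32.475): [(0, 0) (21.207, 0) (64.9198, 44) (0, 44)]  |A|=1894.7885
3. ⊥bis P1·P2 via (35.72,27.69): [(40.6996, 19.6207) (64.9198, 44) (25.6551, 44)]  |A|=478.6229
4. canonical 3-gon: [(40.6996, 19.6207) (64.9198, 44) (25.6551, 44)]
5. shoelace: 478.6229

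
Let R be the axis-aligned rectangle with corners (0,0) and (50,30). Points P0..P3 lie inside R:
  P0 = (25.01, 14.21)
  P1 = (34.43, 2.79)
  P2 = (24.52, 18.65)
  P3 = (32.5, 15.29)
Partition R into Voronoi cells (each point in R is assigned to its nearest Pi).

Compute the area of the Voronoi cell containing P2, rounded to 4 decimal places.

Area of P2's cell: 455.6889

1. box [0,50]×[0,30]: [(0, 0) (50, 0) (50, 30) (0, 30)]
2. ⊥bis P2·P0 via (24.765,16.43): [(0, 13.6969) (50, 19.2149) (50, 30) (0, 30)]  |A|=677.2033
3. ⊥bis P2·P1 via (29.475,10.72): [(0, 13.6969) (41.5839, 18.2861) (50, 23.5449) (50, 30) (0, 30)]  |A|=658.9826
4. ⊥bis P2·P3 via (28.51,16.97): [(0, 13.6969) (28.4541, 16.8371) (33.9963, 30) (0, 30)]  |A|=455.6889
5. canonical 4-gon: [(0, 13.6969) (28.4541, 16.8371) (33.9963, 30) (0, 30)]
6. shoelace: 455.6889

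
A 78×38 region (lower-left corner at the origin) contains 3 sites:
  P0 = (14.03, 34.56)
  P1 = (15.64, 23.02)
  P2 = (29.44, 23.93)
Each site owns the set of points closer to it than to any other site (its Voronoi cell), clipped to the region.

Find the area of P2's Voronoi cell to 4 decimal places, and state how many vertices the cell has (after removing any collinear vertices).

1. box [0,78]×[0,38]: [(0, 0) (78, 0) (78, 38) (0, 38)]
2. ⊥bis P2·P0 via (21.735,29.245): [(1.5615, 0) (78, 0) (78, 38) (27.7743, 38)]  |A|=2406.6206
3. ⊥bis P2·P1 via (22.54,23.475): [(22.1225, 29.8067) (24.088, 0) (78, 0) (78, 38) (27.7743, 38)]  |A|=2070.8997
4. canonical 5-gon: [(22.1225, 29.8067) (24.088, 0) (78, 0) (78, 38) (27.7743, 38)]
5. shoelace: 2070.8997

Area of P2's cell: 2070.8997 (5 vertices)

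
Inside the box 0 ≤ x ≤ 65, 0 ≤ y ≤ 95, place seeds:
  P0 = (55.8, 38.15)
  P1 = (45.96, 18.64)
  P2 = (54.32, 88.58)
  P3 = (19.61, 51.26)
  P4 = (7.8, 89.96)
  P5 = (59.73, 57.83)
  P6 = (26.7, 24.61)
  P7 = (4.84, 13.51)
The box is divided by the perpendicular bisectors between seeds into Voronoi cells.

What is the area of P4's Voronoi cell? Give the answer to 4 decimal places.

1. box [0,65]×[0,95]: [(0, 0) (65, 0) (65, 95) (0, 95)]
2. ⊥bis P4·P0 via (31.8,64.055): [(0, 34.5935) (65, 94.8135) (65, 95) (0, 95)]  |A|=1969.271
3. ⊥bis P4·P1 via (26.88,54.3): [(0, 39.9178) (13.6028, 47.196) (65, 94.8135) (65, 95) (0, 95)]  |A|=1933.0585
4. ⊥bis P4·P2 via (31.06,89.27): [(0, 39.9178) (13.6028, 47.196) (30.27, 62.6375) (31.23, 95) (0, 95)]  |A|=1383.379
5. ⊥bis P4·P3 via (13.705,70.61): [(0, 66.4277) (30.6599, 75.7841) (31.23, 95) (0, 95)]  |A|=738.069
6. ⊥bis P4·P5 via (33.765,73.895): [(0, 66.4277) (30.6599, 75.7841) (31.23, 95) (0, 95)]  |A|=738.069
7. ⊥bis P4·P6 via (17.25,57.285): [(0, 66.4277) (30.6599, 75.7841) (31.23, 95) (0, 95)]  |A|=738.069
8. ⊥bis P4·P7 via (6.32,51.735): [(0, 66.4277) (30.6599, 75.7841) (31.23, 95) (0, 95)]  |A|=738.069
9. canonical 4-gon: [(0, 66.4277) (30.6599, 75.7841) (31.23, 95) (0, 95)]
10. shoelace: 738.069

Area of P4's cell: 738.0690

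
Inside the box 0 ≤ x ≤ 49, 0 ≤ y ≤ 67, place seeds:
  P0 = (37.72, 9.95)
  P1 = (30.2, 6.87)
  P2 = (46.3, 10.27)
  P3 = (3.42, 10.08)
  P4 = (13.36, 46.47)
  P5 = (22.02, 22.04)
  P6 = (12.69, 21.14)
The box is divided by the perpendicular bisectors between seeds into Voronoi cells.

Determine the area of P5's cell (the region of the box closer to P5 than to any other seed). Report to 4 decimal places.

Area of P5's cell: 528.3957

1. box [0,49]×[0,67]: [(0, 0) (49, 0) (49, 67) (0, 67)]
2. ⊥bis P5·P0 via (29.87,15.995): [(0, 0) (17.5528, 0) (49, 40.8371) (49, 67) (0, 67)]  |A|=2640.8944
3. ⊥bis P5·P1 via (26.11,14.455): [(0, 0.3759) (30.5119, 16.8286) (49, 40.8371) (49, 67) (0, 67)]  |A|=2487.4645
4. ⊥bis P5·P2 via (34.16,16.155): [(0, 0.3759) (30.5119, 16.8286) (41.2398, 30.7598) (49, 46.768) (49, 67) (0, 67)]  |A|=2464.4521
5. ⊥bis P5·P3 via (12.72,16.06): [(0, 35.8419) (16.9337, 9.5069) (30.5119, 16.8286) (41.2398, 30.7598) (49, 46.768) (49, 67) (0, 67)]  |A|=2164.1667
6. ⊥bis P5·P4 via (17.69,34.255): [(4.1147, 29.4428) (16.9337, 9.5069) (30.5119, 16.8286) (41.2398, 30.7598) (48.1722, 45.0604)]  |A|=694.7003
7. ⊥bis P5·P6 via (17.355,21.59): [(16.1848, 33.7214) (18.4421, 10.3203) (30.5119, 16.8286) (41.2398, 30.7598) (48.1722, 45.0604)]  |A|=528.3957
8. canonical 5-gon: [(16.1848, 33.7214) (18.4421, 10.3203) (30.5119, 16.8286) (41.2398, 30.7598) (48.1722, 45.0604)]
9. shoelace: 528.3957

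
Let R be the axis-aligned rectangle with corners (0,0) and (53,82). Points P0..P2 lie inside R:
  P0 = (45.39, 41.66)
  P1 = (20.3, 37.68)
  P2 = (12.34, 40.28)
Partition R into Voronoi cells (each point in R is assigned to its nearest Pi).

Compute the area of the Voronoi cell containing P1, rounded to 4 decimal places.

Area of P1's cell: 1302.1833

1. box [0,53]×[0,82]: [(0, 0) (53, 0) (53, 82) (0, 82)]
2. ⊥bis P1·P0 via (32.845,39.67): [(0, 0) (39.1378, 0) (26.1302, 82) (0, 82)]  |A|=2675.9899
3. ⊥bis P1·P2 via (16.32,38.98): [(3.5878, 0) (39.1378, 0) (27.5168, 73.2593)]  |A|=1302.1833
4. canonical 3-gon: [(3.5878, 0) (39.1378, 0) (27.5168, 73.2593)]
5. shoelace: 1302.1833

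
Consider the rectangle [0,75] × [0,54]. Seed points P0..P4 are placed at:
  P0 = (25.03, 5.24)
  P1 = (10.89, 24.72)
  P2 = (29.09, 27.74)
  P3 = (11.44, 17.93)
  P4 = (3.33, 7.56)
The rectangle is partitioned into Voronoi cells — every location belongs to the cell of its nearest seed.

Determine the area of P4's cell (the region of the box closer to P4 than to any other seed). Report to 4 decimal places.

1. box [0,75]×[0,54]: [(0, 0) (75, 0) (75, 54) (0, 54)]
2. ⊥bis P4·P0 via (14.18,6.4): [(0, 0) (13.4958, 0) (19.269, 54) (0, 54)]  |A|=884.6494
3. ⊥bis P4·P1 via (7.11,16.14): [(0, 19.2724) (0, 0) (13.4958, 0) (14.8565, 12.7272)]  |A|=229.0414
4. ⊥bis P4·P2 via (16.21,17.65): [(0, 19.2724) (0, 0) (13.4958, 0) (14.8565, 12.7272)]  |A|=229.0414
5. ⊥bis P4·P3 via (7.385,12.745): [(0, 18.5205) (0, 0) (13.4958, 0) (14.2817, 7.3513)]  |A|=181.8584
6. canonical 4-gon: [(0, 18.5205) (0, 0) (13.4958, 0) (14.2817, 7.3513)]
7. shoelace: 181.8584

Area of P4's cell: 181.8584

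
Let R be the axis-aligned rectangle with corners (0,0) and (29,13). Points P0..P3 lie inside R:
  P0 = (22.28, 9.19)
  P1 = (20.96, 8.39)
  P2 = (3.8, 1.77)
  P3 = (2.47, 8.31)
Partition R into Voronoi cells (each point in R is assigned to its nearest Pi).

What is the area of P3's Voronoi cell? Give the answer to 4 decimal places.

Area of P3's cell: 86.7238

1. box [0,29]×[0,13]: [(0, 0) (29, 0) (29, 13) (0, 13)]
2. ⊥bis P3·P0 via (12.375,8.75): [(0, 0) (12.7637, 0) (12.1862, 13) (0, 13)]  |A|=162.1743
3. ⊥bis P3·P1 via (11.715,8.35): [(0, 0) (11.7511, 0) (11.6949, 13) (0, 13)]  |A|=152.3991
4. ⊥bis P3·P2 via (3.135,5.04): [(0, 4.4025) (11.7218, 6.7862) (11.6949, 13) (0, 13)]  |A|=86.7238
5. canonical 4-gon: [(0, 4.4025) (11.7218, 6.7862) (11.6949, 13) (0, 13)]
6. shoelace: 86.7238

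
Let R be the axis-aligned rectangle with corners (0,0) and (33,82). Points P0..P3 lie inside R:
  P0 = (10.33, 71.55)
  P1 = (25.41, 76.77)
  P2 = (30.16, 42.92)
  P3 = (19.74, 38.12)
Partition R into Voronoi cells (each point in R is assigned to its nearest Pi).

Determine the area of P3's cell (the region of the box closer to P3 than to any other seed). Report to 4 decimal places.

Area of P3's cell: 1546.3423

1. box [0,33]×[0,82]: [(0, 0) (33, 0) (33, 82) (0, 82)]
2. ⊥bis P3·P0 via (15.035,54.835): [(0, 50.6029) (0, 0) (33, 0) (33, 59.8919)]  |A|=1823.1633
3. ⊥bis P3·P1 via (22.575,57.445): [(23.7138, 57.2779) (0, 50.6029) (0, 0) (33, 0) (33, 55.9156)]  |A|=1804.7014
4. ⊥bis P3·P2 via (24.95,40.52): [(17.9746, 55.6624) (0, 50.6029) (0, 0) (33, 0) (33, 23.0448)]  |A|=1546.3423
5. canonical 5-gon: [(17.9746, 55.6624) (0, 50.6029) (0, 0) (33, 0) (33, 23.0448)]
6. shoelace: 1546.3423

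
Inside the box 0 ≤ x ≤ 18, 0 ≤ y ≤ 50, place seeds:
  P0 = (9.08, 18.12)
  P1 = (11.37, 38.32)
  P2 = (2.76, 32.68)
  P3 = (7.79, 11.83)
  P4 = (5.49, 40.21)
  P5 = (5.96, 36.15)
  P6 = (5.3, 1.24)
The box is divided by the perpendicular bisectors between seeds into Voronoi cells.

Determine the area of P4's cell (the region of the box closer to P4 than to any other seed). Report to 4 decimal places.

Area of P4's cell: 119.3502

1. box [0,18]×[0,50]: [(0, 0) (18, 0) (18, 50) (0, 50)]
2. ⊥bis P4·P0 via (7.285,29.165): [(0, 27.9811) (18, 30.9064) (18, 50) (0, 50)]  |A|=370.0131
3. ⊥bis P4·P1 via (8.43,39.265): [(0, 27.9811) (5.0677, 28.8047) (11.8805, 50) (0, 50)]  |A|=181.6992
4. ⊥bis P4·P2 via (4.125,36.445): [(0, 37.9405) (7.1689, 35.3414) (11.8805, 50) (0, 50)]  |A|=130.3021
5. ⊥bis P4·P3 via (6.64,26.02): [(0, 37.9405) (7.1689, 35.3414) (11.8805, 50) (0, 50)]  |A|=130.3021
6. ⊥bis P4·P5 via (5.725,38.18): [(0, 37.9405) (0.8849, 37.6197) (8.1723, 38.4633) (11.8805, 50) (0, 50)]  |A|=119.3502
7. ⊥bis P4·P6 via (5.395,20.725): [(0, 37.9405) (0.8849, 37.6197) (8.1723, 38.4633) (11.8805, 50) (0, 50)]  |A|=119.3502
8. canonical 5-gon: [(0, 37.9405) (0.8849, 37.6197) (8.1723, 38.4633) (11.8805, 50) (0, 50)]
9. shoelace: 119.3502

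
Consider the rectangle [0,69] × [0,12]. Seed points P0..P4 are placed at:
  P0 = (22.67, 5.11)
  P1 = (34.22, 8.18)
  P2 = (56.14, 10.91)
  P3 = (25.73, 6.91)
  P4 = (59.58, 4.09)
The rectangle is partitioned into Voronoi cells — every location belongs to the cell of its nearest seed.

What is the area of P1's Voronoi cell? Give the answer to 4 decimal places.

Area of P1's cell: 184.6175

1. box [0,69]×[0,12]: [(0, 0) (69, 0) (69, 12) (0, 12)]
2. ⊥bis P1·P0 via (28.445,6.645): [(30.2112, 0) (69, 0) (69, 12) (27.0216, 12)]  |A|=484.6027
3. ⊥bis P1·P2 via (45.18,9.545): [(30.2112, 0) (46.3688, 0) (44.8742, 12) (27.0216, 12)]  |A|=204.0608
4. ⊥bis P1·P3 via (29.975,7.545): [(31.1036, 0) (46.3688, 0) (44.8742, 12) (29.3086, 12)]  |A|=184.9847
5. ⊥bis P1·P4 via (46.9,6.135): [(31.1036, 0) (45.9106, 0) (46.1691, 1.6031) (44.8742, 12) (29.3086, 12)]  |A|=184.6175
6. canonical 5-gon: [(31.1036, 0) (45.9106, 0) (46.1691, 1.6031) (44.8742, 12) (29.3086, 12)]
7. shoelace: 184.6175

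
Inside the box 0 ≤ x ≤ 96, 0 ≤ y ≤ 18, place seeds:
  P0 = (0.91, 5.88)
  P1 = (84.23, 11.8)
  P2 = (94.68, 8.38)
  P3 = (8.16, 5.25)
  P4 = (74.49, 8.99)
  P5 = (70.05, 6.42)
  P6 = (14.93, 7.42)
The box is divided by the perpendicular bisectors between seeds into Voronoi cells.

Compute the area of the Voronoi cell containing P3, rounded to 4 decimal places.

1. box [0,96]×[0,18]: [(0, 0) (96, 0) (96, 18) (0, 18)]
2. ⊥bis P3·P0 via (4.535,5.565): [(4.0514, 0) (96, 0) (96, 18) (5.6156, 18)]  |A|=1640.9972
3. ⊥bis P3·P1 via (46.195,8.525): [(4.0514, 0) (46.929, 0) (45.3792, 18) (5.6156, 18)]  |A|=743.771
4. ⊥bis P3·P2 via (51.42,6.815): [(4.0514, 0) (46.929, 0) (45.3792, 18) (5.6156, 18)]  |A|=743.771
5. ⊥bis P3·P4 via (41.325,7.12): [(4.0514, 0) (41.7265, 0) (40.7115, 18) (5.6156, 18)]  |A|=654.9391
6. ⊥bis P3·P5 via (39.105,5.835): [(4.0514, 0) (39.2153, 0) (38.875, 18) (5.6156, 18)]  |A|=615.8102
7. ⊥bis P3·P6 via (11.545,6.335): [(4.0514, 0) (13.5756, 0) (7.806, 18) (5.6156, 18)]  |A|=105.4313
8. canonical 4-gon: [(4.0514, 0) (13.5756, 0) (7.806, 18) (5.6156, 18)]
9. shoelace: 105.4313

Area of P3's cell: 105.4313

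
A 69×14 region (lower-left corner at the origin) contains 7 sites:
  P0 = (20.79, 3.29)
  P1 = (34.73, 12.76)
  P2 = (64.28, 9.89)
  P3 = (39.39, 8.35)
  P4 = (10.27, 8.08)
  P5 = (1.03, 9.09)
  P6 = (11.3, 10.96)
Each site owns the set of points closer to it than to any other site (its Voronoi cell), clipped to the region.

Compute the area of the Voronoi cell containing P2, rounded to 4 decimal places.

Area of P2's cell: 238.4736

1. box [0,69]×[0,14]: [(0, 0) (69, 0) (69, 14) (0, 14)]
2. ⊥bis P2·P0 via (42.535,6.59): [(43.5351, 0) (69, 0) (69, 14) (41.4105, 14)]  |A|=371.3811
3. ⊥bis P2·P1 via (49.505,11.325): [(48.4051, 0) (69, 0) (69, 14) (49.7648, 14)]  |A|=278.8108
4. ⊥bis P2·P3 via (51.835,9.12): [(52.3993, 0) (69, 0) (69, 14) (51.5331, 14)]  |A|=238.4736
5. ⊥bis P2·P4 via (37.275,8.985): [(52.3993, 0) (69, 0) (69, 14) (51.5331, 14)]  |A|=238.4736
6. ⊥bis P2·P5 via (32.655,9.49): [(52.3993, 0) (69, 0) (69, 14) (51.5331, 14)]  |A|=238.4736
7. ⊥bis P2·P6 via (37.79,10.425): [(52.3993, 0) (69, 0) (69, 14) (51.5331, 14)]  |A|=238.4736
8. canonical 4-gon: [(52.3993, 0) (69, 0) (69, 14) (51.5331, 14)]
9. shoelace: 238.4736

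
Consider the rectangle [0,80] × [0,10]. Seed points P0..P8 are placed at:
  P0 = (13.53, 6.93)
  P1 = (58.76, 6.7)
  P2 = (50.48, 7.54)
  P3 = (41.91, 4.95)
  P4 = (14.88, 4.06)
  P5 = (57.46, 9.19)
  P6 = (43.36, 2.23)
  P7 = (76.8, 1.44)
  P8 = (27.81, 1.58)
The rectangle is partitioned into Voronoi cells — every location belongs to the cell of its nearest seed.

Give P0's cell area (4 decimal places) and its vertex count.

Area of P0's cell: 131.2636 (5 vertices)

1. box [0,80]×[0,10]: [(0, 0) (80, 0) (80, 10) (0, 10)]
2. ⊥bis P0·P1 via (36.145,6.815): [(0, 0) (36.1103, 0) (36.1612, 10) (0, 10)]  |A|=361.3577
3. ⊥bis P0·P2 via (32.005,7.235): [(0, 0) (32.1244, 0) (31.9594, 10) (0, 10)]  |A|=320.419
4. ⊥bis P0·P3 via (27.72,5.94): [(0, 0) (27.3056, 0) (28.0033, 10) (0, 10)]  |A|=276.5442
5. ⊥bis P0·P4 via (14.205,5.495): [(0, 0) (2.523, 0) (23.7823, 10) (0, 10)]  |A|=131.5267
6. ⊥bis P0·P5 via (35.495,8.06): [(0, 0) (2.523, 0) (23.7823, 10) (0, 10)]  |A|=131.5267
7. ⊥bis P0·P6 via (28.445,4.58): [(0, 0) (2.523, 0) (23.7823, 10) (0, 10)]  |A|=131.5267
8. ⊥bis P0·P7 via (45.165,4.185): [(0, 0) (2.523, 0) (23.7823, 10) (0, 10)]  |A|=131.5267
9. ⊥bis P0·P8 via (20.67,4.255): [(0, 0) (2.523, 0) (22.617, 9.4519) (22.8224, 10) (0, 10)]  |A|=131.2636
10. canonical 5-gon: [(0, 0) (2.523, 0) (22.617, 9.4519) (22.8224, 10) (0, 10)]
11. shoelace: 131.2636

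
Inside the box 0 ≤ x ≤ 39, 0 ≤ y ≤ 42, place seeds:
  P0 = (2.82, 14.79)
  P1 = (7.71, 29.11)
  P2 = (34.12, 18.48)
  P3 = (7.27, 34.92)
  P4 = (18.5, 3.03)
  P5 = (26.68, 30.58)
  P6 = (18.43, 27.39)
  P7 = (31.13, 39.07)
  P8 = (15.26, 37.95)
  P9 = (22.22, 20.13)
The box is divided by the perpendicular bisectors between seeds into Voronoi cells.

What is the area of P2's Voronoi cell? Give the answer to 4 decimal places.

Area of P2's cell: 253.3940

1. box [0,39]×[0,42]: [(0, 0) (39, 0) (39, 42) (0, 42)]
2. ⊥bis P2·P0 via (18.47,16.635): [(20.4311, 0) (39, 0) (39, 42) (15.4797, 42)]  |A|=883.873
3. ⊥bis P2·P1 via (20.915,23.795): [(18.371, 17.4745) (20.4311, 0) (39, 0) (39, 42) (28.2425, 42)]  |A|=727.3662
4. ⊥bis P2·P3 via (20.695,26.7): [(24.7496, 33.3221) (18.371, 17.4745) (20.4311, 0) (39, 0) (39, 42) (30.063, 42)]  |A|=719.4669
5. ⊥bis P2·P4 via (26.31,10.755): [(24.7496, 33.3221) (18.7449, 18.4034) (36.9479, 0) (39, 0) (39, 42) (30.063, 42)]  |A|=563.2612
6. ⊥bis P2·P5 via (30.4,24.53): [(19.3844, 17.7568) (36.9479, 0) (39, 0) (39, 29.8179)]  |A|=310.667
7. ⊥bis P2·P6 via (26.275,22.935): [(25.4536, 21.4886) (21.8937, 15.2199) (36.9479, 0) (39, 0) (39, 29.8179)]  |A|=298.2862
8. ⊥bis P2·P7 via (32.625,28.775): [(38.7505, 29.6645) (25.4536, 21.4886) (21.8937, 15.2199) (36.9479, 0) (39, 0) (39, 29.7008)]  |A|=298.2716
9. ⊥bis P2·P8 via (24.69,28.215): [(38.7505, 29.6645) (25.4536, 21.4886) (21.8937, 15.2199) (36.9479, 0) (39, 0) (39, 29.7008)]  |A|=298.2716
10. ⊥bis P2·P9 via (28.17,19.305): [(38.7505, 29.6645) (28.7542, 23.518) (26.9016, 10.1569) (36.9479, 0) (39, 0) (39, 29.7008)]  |A|=253.394
11. canonical 6-gon: [(38.7505, 29.6645) (28.7542, 23.518) (26.9016, 10.1569) (36.9479, 0) (39, 0) (39, 29.7008)]
12. shoelace: 253.394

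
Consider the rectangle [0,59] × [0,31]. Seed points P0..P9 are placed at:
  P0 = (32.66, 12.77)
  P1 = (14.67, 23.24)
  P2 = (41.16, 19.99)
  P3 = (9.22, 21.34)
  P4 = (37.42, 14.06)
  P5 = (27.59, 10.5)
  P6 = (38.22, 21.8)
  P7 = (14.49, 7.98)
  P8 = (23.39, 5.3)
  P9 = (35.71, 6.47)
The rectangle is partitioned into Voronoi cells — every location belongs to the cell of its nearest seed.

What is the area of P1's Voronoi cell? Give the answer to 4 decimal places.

1. box [0,59]×[0,31]: [(0, 0) (59, 0) (59, 31) (0, 31)]
2. ⊥bis P1·P0 via (23.665,18.005): [(0, 0) (13.1863, 0) (31.228, 31) (0, 31)]  |A|=688.4206
3. ⊥bis P1·P2 via (27.915,21.615): [(0, 0) (13.1863, 0) (28.489, 26.2939) (29.0664, 31) (0, 31)]  |A|=683.3343
4. ⊥bis P1·P3 via (11.945,22.29): [(17.2697, 7.0164) (28.489, 26.2939) (29.0664, 31) (8.9085, 31)]  |A|=262.5645
5. ⊥bis P1·P4 via (26.045,18.65): [(17.2697, 7.0164) (28.489, 26.2939) (29.0664, 31) (8.9085, 31)]  |A|=262.5645
6. ⊥bis P1·P5 via (21.13,16.87): [(15.7401, 11.404) (25.7042, 21.5088) (28.489, 26.2939) (29.0664, 31) (8.9085, 31)]  |A|=232.9772
7. ⊥bis P1·P6 via (26.445,22.52): [(15.7401, 11.404) (25.7042, 21.5088) (26.4629, 22.8124) (26.9635, 31) (8.9085, 31)]  |A|=220.6057
8. ⊥bis P1·P7 via (14.58,15.61): [(14.2725, 15.6136) (19.8265, 15.5481) (25.7042, 21.5088) (26.4629, 22.8124) (26.9635, 31) (8.9085, 31)]  |A|=208.9636
9. ⊥bis P1·P8 via (19.03,14.27): [(14.2725, 15.6136) (19.8265, 15.5481) (25.7042, 21.5088) (26.4629, 22.8124) (26.9635, 31) (8.9085, 31)]  |A|=208.9636
10. ⊥bis P1·P9 via (25.19,14.855): [(14.2725, 15.6136) (19.8265, 15.5481) (25.7042, 21.5088) (26.4629, 22.8124) (26.9635, 31) (8.9085, 31)]  |A|=208.9636
11. canonical 6-gon: [(14.2725, 15.6136) (19.8265, 15.5481) (25.7042, 21.5088) (26.4629, 22.8124) (26.9635, 31) (8.9085, 31)]
12. shoelace: 208.9636

Area of P1's cell: 208.9636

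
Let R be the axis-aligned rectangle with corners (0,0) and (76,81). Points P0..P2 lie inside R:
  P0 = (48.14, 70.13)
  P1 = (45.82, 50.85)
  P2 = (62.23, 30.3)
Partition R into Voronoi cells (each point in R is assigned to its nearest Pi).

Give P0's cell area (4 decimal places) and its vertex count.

1. box [0,76]×[0,81]: [(0, 0) (76, 0) (76, 81) (0, 81)]
2. ⊥bis P0·P1 via (46.98,60.49): [(0, 66.1432) (76, 56.998) (76, 81) (0, 81)]  |A|=1476.6359
3. ⊥bis P0·P2 via (55.185,50.215): [(0, 66.1432) (74.7757, 57.1453) (76, 57.5784) (76, 81) (0, 81)]  |A|=1476.2806
4. canonical 5-gon: [(0, 66.1432) (74.7757, 57.1453) (76, 57.5784) (76, 81) (0, 81)]
5. shoelace: 1476.2806

Area of P0's cell: 1476.2806 (5 vertices)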